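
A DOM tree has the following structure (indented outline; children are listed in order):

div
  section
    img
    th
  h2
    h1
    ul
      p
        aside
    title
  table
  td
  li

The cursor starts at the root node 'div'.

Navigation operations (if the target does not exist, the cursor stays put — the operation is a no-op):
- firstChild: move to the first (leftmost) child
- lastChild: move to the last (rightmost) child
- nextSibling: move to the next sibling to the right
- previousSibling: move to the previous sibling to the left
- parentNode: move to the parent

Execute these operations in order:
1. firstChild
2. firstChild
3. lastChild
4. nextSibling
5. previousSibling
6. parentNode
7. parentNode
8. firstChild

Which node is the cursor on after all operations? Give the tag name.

Answer: section

Derivation:
After 1 (firstChild): section
After 2 (firstChild): img
After 3 (lastChild): img (no-op, stayed)
After 4 (nextSibling): th
After 5 (previousSibling): img
After 6 (parentNode): section
After 7 (parentNode): div
After 8 (firstChild): section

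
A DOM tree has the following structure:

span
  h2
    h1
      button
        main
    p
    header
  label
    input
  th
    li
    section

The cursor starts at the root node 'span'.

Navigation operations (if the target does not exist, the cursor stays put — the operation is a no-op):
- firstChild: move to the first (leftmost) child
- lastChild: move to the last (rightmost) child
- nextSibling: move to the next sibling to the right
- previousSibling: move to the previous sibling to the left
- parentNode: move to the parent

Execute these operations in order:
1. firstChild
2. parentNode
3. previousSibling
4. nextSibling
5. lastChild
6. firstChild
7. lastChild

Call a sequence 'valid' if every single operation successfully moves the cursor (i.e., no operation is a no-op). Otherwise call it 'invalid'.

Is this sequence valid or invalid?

After 1 (firstChild): h2
After 2 (parentNode): span
After 3 (previousSibling): span (no-op, stayed)
After 4 (nextSibling): span (no-op, stayed)
After 5 (lastChild): th
After 6 (firstChild): li
After 7 (lastChild): li (no-op, stayed)

Answer: invalid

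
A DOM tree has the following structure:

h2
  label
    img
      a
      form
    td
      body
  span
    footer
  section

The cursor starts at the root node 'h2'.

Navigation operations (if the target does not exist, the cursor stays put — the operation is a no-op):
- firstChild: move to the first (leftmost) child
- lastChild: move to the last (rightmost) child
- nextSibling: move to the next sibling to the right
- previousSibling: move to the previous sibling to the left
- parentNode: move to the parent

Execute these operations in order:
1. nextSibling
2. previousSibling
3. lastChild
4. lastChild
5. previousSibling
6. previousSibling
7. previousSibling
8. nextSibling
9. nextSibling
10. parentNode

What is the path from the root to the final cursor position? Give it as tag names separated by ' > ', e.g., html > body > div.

Answer: h2

Derivation:
After 1 (nextSibling): h2 (no-op, stayed)
After 2 (previousSibling): h2 (no-op, stayed)
After 3 (lastChild): section
After 4 (lastChild): section (no-op, stayed)
After 5 (previousSibling): span
After 6 (previousSibling): label
After 7 (previousSibling): label (no-op, stayed)
After 8 (nextSibling): span
After 9 (nextSibling): section
After 10 (parentNode): h2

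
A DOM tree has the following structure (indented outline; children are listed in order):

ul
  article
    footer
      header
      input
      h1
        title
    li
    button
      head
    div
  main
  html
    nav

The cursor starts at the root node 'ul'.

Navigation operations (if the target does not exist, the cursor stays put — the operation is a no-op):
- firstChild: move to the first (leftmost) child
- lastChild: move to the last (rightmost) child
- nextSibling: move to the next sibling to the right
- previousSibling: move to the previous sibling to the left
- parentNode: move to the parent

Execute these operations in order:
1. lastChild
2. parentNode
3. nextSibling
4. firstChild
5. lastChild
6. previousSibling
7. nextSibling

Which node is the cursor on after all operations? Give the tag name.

After 1 (lastChild): html
After 2 (parentNode): ul
After 3 (nextSibling): ul (no-op, stayed)
After 4 (firstChild): article
After 5 (lastChild): div
After 6 (previousSibling): button
After 7 (nextSibling): div

Answer: div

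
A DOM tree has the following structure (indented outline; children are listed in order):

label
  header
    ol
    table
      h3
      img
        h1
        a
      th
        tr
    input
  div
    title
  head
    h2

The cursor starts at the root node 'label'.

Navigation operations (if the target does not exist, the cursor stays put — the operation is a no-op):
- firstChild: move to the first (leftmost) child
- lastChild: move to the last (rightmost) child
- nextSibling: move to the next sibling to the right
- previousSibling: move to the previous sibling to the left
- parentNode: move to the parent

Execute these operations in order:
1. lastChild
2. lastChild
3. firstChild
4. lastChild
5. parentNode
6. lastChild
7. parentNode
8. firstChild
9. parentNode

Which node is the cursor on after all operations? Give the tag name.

After 1 (lastChild): head
After 2 (lastChild): h2
After 3 (firstChild): h2 (no-op, stayed)
After 4 (lastChild): h2 (no-op, stayed)
After 5 (parentNode): head
After 6 (lastChild): h2
After 7 (parentNode): head
After 8 (firstChild): h2
After 9 (parentNode): head

Answer: head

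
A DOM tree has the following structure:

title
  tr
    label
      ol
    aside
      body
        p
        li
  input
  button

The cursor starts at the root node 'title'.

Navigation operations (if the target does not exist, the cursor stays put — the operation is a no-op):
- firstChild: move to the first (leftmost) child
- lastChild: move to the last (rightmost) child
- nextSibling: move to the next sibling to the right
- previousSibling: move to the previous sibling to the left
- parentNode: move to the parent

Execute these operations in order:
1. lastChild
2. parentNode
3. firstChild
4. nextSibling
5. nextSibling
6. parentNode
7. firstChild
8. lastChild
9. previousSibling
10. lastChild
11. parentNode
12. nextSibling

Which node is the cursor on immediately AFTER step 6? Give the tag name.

Answer: title

Derivation:
After 1 (lastChild): button
After 2 (parentNode): title
After 3 (firstChild): tr
After 4 (nextSibling): input
After 5 (nextSibling): button
After 6 (parentNode): title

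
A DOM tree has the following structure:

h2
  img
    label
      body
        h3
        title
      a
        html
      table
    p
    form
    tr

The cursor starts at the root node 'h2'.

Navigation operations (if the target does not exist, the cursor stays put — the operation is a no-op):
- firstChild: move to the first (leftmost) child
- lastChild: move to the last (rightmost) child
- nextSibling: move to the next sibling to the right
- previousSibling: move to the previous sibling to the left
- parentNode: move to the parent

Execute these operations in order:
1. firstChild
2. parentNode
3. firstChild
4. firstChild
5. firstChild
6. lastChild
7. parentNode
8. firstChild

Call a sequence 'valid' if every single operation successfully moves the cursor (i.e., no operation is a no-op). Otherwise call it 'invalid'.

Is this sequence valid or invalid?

After 1 (firstChild): img
After 2 (parentNode): h2
After 3 (firstChild): img
After 4 (firstChild): label
After 5 (firstChild): body
After 6 (lastChild): title
After 7 (parentNode): body
After 8 (firstChild): h3

Answer: valid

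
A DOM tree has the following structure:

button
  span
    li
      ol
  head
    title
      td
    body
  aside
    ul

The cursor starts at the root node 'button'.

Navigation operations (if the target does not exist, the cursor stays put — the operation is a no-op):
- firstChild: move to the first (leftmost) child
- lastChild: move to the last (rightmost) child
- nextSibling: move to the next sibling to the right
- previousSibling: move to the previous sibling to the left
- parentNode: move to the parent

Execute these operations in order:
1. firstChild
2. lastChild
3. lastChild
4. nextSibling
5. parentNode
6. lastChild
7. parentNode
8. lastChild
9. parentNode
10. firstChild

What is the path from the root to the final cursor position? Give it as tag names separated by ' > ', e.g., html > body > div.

Answer: button > span > li > ol

Derivation:
After 1 (firstChild): span
After 2 (lastChild): li
After 3 (lastChild): ol
After 4 (nextSibling): ol (no-op, stayed)
After 5 (parentNode): li
After 6 (lastChild): ol
After 7 (parentNode): li
After 8 (lastChild): ol
After 9 (parentNode): li
After 10 (firstChild): ol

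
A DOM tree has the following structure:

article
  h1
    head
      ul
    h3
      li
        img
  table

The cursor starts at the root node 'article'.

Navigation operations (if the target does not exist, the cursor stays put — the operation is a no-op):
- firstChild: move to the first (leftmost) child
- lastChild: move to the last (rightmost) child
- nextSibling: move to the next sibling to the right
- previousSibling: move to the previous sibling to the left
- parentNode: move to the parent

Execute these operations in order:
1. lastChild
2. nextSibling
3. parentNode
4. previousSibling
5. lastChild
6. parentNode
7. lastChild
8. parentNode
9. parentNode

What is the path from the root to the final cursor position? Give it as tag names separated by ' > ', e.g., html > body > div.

Answer: article

Derivation:
After 1 (lastChild): table
After 2 (nextSibling): table (no-op, stayed)
After 3 (parentNode): article
After 4 (previousSibling): article (no-op, stayed)
After 5 (lastChild): table
After 6 (parentNode): article
After 7 (lastChild): table
After 8 (parentNode): article
After 9 (parentNode): article (no-op, stayed)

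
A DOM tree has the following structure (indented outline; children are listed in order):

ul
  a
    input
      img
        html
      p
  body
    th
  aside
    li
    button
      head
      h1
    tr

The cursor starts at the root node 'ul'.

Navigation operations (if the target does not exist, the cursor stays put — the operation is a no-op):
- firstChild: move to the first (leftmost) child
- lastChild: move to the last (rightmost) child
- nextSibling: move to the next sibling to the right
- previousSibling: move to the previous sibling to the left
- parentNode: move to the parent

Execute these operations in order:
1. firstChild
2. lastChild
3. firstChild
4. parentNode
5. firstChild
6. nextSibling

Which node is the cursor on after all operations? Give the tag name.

Answer: p

Derivation:
After 1 (firstChild): a
After 2 (lastChild): input
After 3 (firstChild): img
After 4 (parentNode): input
After 5 (firstChild): img
After 6 (nextSibling): p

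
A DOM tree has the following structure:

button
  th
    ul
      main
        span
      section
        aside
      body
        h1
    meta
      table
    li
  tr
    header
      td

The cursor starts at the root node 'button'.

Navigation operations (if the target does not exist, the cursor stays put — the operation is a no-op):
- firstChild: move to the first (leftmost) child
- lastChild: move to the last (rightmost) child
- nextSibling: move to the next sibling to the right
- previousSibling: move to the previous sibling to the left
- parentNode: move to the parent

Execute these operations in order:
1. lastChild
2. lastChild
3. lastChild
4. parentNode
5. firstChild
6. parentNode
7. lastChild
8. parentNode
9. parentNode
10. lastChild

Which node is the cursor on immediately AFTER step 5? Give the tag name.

Answer: td

Derivation:
After 1 (lastChild): tr
After 2 (lastChild): header
After 3 (lastChild): td
After 4 (parentNode): header
After 5 (firstChild): td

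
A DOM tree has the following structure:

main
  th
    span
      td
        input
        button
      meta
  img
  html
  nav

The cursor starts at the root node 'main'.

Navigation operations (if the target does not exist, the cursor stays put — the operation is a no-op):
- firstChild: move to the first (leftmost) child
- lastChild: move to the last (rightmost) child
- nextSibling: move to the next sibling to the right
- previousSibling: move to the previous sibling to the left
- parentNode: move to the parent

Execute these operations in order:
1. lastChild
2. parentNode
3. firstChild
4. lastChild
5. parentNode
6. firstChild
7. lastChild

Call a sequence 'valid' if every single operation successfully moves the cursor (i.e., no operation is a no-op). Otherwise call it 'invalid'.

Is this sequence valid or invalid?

Answer: valid

Derivation:
After 1 (lastChild): nav
After 2 (parentNode): main
After 3 (firstChild): th
After 4 (lastChild): span
After 5 (parentNode): th
After 6 (firstChild): span
After 7 (lastChild): meta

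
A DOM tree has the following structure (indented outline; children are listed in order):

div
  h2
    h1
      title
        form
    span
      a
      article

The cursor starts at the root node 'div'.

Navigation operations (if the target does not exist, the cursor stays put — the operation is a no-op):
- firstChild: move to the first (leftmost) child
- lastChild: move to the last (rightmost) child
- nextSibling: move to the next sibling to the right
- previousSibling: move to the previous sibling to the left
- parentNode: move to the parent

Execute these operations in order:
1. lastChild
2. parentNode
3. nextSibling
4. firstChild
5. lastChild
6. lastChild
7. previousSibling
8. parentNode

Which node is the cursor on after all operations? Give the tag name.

After 1 (lastChild): h2
After 2 (parentNode): div
After 3 (nextSibling): div (no-op, stayed)
After 4 (firstChild): h2
After 5 (lastChild): span
After 6 (lastChild): article
After 7 (previousSibling): a
After 8 (parentNode): span

Answer: span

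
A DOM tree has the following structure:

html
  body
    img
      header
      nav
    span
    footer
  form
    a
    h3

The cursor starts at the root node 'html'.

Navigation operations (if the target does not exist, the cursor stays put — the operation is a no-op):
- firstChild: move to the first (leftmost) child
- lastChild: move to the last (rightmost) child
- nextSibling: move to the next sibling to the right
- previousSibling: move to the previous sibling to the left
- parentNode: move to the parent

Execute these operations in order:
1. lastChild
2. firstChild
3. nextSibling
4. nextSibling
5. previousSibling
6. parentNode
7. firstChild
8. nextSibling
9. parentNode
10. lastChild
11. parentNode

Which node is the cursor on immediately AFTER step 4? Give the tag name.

Answer: h3

Derivation:
After 1 (lastChild): form
After 2 (firstChild): a
After 3 (nextSibling): h3
After 4 (nextSibling): h3 (no-op, stayed)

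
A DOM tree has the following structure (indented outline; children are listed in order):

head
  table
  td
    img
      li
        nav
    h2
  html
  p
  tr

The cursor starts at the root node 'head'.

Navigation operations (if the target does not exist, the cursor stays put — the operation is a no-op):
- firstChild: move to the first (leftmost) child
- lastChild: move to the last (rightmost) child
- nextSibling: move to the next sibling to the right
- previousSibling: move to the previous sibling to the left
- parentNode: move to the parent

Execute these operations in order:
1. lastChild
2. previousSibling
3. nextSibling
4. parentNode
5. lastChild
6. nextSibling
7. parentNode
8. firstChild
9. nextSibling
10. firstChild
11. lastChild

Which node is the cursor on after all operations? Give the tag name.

After 1 (lastChild): tr
After 2 (previousSibling): p
After 3 (nextSibling): tr
After 4 (parentNode): head
After 5 (lastChild): tr
After 6 (nextSibling): tr (no-op, stayed)
After 7 (parentNode): head
After 8 (firstChild): table
After 9 (nextSibling): td
After 10 (firstChild): img
After 11 (lastChild): li

Answer: li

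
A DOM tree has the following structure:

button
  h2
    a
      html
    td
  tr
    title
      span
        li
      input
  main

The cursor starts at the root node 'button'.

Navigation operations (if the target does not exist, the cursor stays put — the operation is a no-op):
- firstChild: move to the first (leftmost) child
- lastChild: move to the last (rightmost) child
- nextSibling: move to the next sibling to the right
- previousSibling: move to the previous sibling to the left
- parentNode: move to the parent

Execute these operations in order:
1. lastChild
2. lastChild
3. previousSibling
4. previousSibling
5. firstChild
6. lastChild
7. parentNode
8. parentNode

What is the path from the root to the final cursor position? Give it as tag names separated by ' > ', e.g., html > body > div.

Answer: button > h2

Derivation:
After 1 (lastChild): main
After 2 (lastChild): main (no-op, stayed)
After 3 (previousSibling): tr
After 4 (previousSibling): h2
After 5 (firstChild): a
After 6 (lastChild): html
After 7 (parentNode): a
After 8 (parentNode): h2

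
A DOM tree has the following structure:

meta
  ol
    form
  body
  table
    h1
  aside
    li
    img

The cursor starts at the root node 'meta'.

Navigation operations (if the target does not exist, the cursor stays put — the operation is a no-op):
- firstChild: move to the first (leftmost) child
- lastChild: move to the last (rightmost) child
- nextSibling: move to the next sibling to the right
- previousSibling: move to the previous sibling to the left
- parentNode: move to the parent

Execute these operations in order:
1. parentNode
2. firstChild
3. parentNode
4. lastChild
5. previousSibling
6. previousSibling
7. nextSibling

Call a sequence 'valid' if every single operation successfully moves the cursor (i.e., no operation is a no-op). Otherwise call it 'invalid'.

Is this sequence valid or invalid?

After 1 (parentNode): meta (no-op, stayed)
After 2 (firstChild): ol
After 3 (parentNode): meta
After 4 (lastChild): aside
After 5 (previousSibling): table
After 6 (previousSibling): body
After 7 (nextSibling): table

Answer: invalid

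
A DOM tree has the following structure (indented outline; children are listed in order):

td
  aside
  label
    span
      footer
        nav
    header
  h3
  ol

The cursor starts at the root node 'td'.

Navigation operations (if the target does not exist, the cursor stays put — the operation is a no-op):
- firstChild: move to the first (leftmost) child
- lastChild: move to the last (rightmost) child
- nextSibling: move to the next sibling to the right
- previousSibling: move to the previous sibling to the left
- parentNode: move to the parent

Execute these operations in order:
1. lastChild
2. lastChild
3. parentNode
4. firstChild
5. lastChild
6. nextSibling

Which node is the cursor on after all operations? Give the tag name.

After 1 (lastChild): ol
After 2 (lastChild): ol (no-op, stayed)
After 3 (parentNode): td
After 4 (firstChild): aside
After 5 (lastChild): aside (no-op, stayed)
After 6 (nextSibling): label

Answer: label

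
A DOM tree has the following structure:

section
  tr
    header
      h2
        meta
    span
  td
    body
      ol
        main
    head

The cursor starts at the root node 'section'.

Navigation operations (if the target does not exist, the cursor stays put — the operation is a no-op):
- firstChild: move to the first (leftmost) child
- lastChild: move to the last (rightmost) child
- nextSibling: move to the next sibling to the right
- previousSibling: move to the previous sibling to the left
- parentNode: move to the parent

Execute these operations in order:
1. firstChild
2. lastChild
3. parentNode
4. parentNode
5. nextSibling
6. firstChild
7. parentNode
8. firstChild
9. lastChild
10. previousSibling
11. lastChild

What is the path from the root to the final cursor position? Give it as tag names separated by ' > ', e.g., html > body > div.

After 1 (firstChild): tr
After 2 (lastChild): span
After 3 (parentNode): tr
After 4 (parentNode): section
After 5 (nextSibling): section (no-op, stayed)
After 6 (firstChild): tr
After 7 (parentNode): section
After 8 (firstChild): tr
After 9 (lastChild): span
After 10 (previousSibling): header
After 11 (lastChild): h2

Answer: section > tr > header > h2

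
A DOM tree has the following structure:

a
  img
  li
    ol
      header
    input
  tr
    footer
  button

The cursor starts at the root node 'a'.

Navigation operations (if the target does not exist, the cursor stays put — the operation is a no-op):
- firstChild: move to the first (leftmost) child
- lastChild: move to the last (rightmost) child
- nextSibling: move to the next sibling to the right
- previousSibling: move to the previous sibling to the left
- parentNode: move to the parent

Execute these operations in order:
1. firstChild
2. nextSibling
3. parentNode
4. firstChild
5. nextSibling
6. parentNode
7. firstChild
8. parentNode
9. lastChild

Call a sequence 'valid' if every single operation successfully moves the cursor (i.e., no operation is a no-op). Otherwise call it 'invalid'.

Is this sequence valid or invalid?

Answer: valid

Derivation:
After 1 (firstChild): img
After 2 (nextSibling): li
After 3 (parentNode): a
After 4 (firstChild): img
After 5 (nextSibling): li
After 6 (parentNode): a
After 7 (firstChild): img
After 8 (parentNode): a
After 9 (lastChild): button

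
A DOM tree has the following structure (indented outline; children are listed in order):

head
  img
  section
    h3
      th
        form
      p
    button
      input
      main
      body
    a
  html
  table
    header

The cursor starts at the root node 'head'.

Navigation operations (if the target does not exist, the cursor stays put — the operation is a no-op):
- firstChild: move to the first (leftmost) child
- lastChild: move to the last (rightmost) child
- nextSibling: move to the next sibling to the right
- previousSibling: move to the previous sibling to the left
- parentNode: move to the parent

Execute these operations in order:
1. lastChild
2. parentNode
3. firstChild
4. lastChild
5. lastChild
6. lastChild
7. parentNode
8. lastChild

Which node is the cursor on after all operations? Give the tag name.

Answer: table

Derivation:
After 1 (lastChild): table
After 2 (parentNode): head
After 3 (firstChild): img
After 4 (lastChild): img (no-op, stayed)
After 5 (lastChild): img (no-op, stayed)
After 6 (lastChild): img (no-op, stayed)
After 7 (parentNode): head
After 8 (lastChild): table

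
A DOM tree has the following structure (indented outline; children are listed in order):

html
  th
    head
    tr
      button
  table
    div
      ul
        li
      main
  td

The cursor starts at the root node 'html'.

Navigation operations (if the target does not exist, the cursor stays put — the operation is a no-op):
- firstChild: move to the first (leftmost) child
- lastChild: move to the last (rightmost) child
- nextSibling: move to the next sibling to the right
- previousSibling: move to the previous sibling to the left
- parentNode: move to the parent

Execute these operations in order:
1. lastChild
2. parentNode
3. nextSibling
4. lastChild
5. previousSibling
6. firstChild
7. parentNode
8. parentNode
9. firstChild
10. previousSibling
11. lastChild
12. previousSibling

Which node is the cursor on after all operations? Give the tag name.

After 1 (lastChild): td
After 2 (parentNode): html
After 3 (nextSibling): html (no-op, stayed)
After 4 (lastChild): td
After 5 (previousSibling): table
After 6 (firstChild): div
After 7 (parentNode): table
After 8 (parentNode): html
After 9 (firstChild): th
After 10 (previousSibling): th (no-op, stayed)
After 11 (lastChild): tr
After 12 (previousSibling): head

Answer: head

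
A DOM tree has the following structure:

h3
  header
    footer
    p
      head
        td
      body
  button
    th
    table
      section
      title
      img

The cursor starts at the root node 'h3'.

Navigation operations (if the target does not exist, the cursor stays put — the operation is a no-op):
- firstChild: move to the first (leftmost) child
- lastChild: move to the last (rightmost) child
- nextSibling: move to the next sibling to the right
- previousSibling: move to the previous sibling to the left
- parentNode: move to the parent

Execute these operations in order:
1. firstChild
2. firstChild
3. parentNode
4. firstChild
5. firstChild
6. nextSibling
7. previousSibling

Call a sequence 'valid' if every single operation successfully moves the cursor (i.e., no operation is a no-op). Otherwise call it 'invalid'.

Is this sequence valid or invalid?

After 1 (firstChild): header
After 2 (firstChild): footer
After 3 (parentNode): header
After 4 (firstChild): footer
After 5 (firstChild): footer (no-op, stayed)
After 6 (nextSibling): p
After 7 (previousSibling): footer

Answer: invalid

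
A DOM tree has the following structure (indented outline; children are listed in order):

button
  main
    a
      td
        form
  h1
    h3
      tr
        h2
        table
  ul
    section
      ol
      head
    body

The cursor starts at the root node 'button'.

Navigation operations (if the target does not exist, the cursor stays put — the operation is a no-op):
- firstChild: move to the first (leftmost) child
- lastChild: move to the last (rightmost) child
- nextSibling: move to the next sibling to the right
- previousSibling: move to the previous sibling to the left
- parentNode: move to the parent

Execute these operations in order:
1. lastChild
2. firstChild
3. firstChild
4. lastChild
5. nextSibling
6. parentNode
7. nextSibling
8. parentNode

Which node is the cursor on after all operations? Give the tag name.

Answer: ul

Derivation:
After 1 (lastChild): ul
After 2 (firstChild): section
After 3 (firstChild): ol
After 4 (lastChild): ol (no-op, stayed)
After 5 (nextSibling): head
After 6 (parentNode): section
After 7 (nextSibling): body
After 8 (parentNode): ul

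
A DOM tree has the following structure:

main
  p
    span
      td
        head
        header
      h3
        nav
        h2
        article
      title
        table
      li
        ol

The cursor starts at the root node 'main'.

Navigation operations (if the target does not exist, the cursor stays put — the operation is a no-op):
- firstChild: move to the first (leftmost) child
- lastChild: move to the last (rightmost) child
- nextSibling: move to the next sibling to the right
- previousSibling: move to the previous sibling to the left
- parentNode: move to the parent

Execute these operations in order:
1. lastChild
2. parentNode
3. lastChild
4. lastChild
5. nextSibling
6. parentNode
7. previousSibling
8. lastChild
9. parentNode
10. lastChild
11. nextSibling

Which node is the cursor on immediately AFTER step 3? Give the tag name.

Answer: p

Derivation:
After 1 (lastChild): p
After 2 (parentNode): main
After 3 (lastChild): p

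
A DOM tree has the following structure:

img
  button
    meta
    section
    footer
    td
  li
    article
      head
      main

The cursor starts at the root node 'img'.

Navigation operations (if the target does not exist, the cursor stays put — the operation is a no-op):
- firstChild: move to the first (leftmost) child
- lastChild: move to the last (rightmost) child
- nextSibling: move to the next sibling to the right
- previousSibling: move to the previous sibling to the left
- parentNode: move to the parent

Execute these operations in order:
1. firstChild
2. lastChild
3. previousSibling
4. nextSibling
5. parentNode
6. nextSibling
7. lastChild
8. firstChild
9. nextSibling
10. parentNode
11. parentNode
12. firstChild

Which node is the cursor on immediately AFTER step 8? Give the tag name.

Answer: head

Derivation:
After 1 (firstChild): button
After 2 (lastChild): td
After 3 (previousSibling): footer
After 4 (nextSibling): td
After 5 (parentNode): button
After 6 (nextSibling): li
After 7 (lastChild): article
After 8 (firstChild): head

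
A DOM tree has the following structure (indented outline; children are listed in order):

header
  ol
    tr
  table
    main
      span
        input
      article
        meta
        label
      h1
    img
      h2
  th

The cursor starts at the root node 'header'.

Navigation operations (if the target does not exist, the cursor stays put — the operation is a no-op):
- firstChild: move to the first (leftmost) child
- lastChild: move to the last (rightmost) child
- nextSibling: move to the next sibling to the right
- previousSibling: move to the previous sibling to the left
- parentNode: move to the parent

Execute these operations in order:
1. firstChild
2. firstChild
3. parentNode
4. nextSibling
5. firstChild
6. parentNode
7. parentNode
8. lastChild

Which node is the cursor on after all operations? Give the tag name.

Answer: th

Derivation:
After 1 (firstChild): ol
After 2 (firstChild): tr
After 3 (parentNode): ol
After 4 (nextSibling): table
After 5 (firstChild): main
After 6 (parentNode): table
After 7 (parentNode): header
After 8 (lastChild): th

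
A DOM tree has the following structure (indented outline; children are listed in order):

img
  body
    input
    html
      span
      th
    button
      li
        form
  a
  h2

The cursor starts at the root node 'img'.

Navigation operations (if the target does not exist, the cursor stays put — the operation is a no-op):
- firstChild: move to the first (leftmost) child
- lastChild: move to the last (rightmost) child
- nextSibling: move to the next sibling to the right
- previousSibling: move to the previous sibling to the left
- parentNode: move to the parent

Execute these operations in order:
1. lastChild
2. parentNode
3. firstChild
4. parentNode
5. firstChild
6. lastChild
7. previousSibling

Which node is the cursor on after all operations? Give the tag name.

After 1 (lastChild): h2
After 2 (parentNode): img
After 3 (firstChild): body
After 4 (parentNode): img
After 5 (firstChild): body
After 6 (lastChild): button
After 7 (previousSibling): html

Answer: html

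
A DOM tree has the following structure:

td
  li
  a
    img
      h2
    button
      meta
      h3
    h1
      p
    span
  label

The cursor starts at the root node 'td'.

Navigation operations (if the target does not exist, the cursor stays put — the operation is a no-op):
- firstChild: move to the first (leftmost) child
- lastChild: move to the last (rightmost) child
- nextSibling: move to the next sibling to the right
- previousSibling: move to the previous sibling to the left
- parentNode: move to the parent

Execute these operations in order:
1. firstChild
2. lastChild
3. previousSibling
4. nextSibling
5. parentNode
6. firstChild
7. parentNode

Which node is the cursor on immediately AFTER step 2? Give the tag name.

Answer: li

Derivation:
After 1 (firstChild): li
After 2 (lastChild): li (no-op, stayed)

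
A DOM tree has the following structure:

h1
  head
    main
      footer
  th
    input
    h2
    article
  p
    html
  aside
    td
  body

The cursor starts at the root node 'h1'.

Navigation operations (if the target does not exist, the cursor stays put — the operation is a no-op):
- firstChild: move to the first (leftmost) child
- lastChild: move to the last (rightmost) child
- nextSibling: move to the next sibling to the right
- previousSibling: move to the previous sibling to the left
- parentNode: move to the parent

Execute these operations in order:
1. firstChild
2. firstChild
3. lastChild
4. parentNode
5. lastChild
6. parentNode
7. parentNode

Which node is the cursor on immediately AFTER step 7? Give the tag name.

After 1 (firstChild): head
After 2 (firstChild): main
After 3 (lastChild): footer
After 4 (parentNode): main
After 5 (lastChild): footer
After 6 (parentNode): main
After 7 (parentNode): head

Answer: head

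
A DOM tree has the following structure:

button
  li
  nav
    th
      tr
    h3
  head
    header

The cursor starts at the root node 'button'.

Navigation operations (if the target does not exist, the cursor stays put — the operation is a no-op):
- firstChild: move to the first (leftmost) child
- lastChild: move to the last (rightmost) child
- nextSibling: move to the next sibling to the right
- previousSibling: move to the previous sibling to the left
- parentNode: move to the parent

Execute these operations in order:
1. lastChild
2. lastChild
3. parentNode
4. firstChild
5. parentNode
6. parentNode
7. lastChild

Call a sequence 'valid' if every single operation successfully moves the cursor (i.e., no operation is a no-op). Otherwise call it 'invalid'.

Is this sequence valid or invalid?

Answer: valid

Derivation:
After 1 (lastChild): head
After 2 (lastChild): header
After 3 (parentNode): head
After 4 (firstChild): header
After 5 (parentNode): head
After 6 (parentNode): button
After 7 (lastChild): head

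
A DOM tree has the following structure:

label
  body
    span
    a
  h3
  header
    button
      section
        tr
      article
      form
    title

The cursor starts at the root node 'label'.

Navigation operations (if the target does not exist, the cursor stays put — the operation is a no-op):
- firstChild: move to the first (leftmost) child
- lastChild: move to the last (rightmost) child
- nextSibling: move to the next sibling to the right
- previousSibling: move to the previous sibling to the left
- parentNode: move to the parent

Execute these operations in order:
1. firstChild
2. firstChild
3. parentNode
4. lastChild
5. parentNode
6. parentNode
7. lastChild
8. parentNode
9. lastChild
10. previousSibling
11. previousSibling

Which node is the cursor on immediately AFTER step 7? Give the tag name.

After 1 (firstChild): body
After 2 (firstChild): span
After 3 (parentNode): body
After 4 (lastChild): a
After 5 (parentNode): body
After 6 (parentNode): label
After 7 (lastChild): header

Answer: header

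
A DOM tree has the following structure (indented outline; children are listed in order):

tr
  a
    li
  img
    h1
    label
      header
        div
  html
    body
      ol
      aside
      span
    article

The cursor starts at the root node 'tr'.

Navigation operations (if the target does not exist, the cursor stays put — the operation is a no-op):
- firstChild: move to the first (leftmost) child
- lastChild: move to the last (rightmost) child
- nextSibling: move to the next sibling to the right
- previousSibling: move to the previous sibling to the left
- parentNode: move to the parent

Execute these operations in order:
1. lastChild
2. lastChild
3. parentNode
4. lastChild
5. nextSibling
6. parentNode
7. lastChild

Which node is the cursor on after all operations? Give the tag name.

After 1 (lastChild): html
After 2 (lastChild): article
After 3 (parentNode): html
After 4 (lastChild): article
After 5 (nextSibling): article (no-op, stayed)
After 6 (parentNode): html
After 7 (lastChild): article

Answer: article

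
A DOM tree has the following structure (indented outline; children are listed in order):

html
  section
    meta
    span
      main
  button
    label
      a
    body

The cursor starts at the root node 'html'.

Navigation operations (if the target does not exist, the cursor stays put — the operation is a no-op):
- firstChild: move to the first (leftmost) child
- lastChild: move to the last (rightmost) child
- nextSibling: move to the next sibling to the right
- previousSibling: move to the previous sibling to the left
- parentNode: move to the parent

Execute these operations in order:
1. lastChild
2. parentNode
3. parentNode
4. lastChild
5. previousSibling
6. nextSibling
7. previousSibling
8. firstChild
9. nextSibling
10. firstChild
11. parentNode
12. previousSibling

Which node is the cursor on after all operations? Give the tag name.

Answer: meta

Derivation:
After 1 (lastChild): button
After 2 (parentNode): html
After 3 (parentNode): html (no-op, stayed)
After 4 (lastChild): button
After 5 (previousSibling): section
After 6 (nextSibling): button
After 7 (previousSibling): section
After 8 (firstChild): meta
After 9 (nextSibling): span
After 10 (firstChild): main
After 11 (parentNode): span
After 12 (previousSibling): meta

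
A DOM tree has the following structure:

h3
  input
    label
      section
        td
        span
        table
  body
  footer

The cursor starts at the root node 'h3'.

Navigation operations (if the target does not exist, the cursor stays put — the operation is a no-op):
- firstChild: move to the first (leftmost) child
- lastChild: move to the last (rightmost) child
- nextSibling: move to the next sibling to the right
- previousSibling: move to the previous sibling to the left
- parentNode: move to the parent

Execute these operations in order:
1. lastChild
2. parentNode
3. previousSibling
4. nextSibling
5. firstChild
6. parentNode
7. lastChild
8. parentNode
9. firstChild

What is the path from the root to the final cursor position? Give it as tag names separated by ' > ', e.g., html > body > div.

After 1 (lastChild): footer
After 2 (parentNode): h3
After 3 (previousSibling): h3 (no-op, stayed)
After 4 (nextSibling): h3 (no-op, stayed)
After 5 (firstChild): input
After 6 (parentNode): h3
After 7 (lastChild): footer
After 8 (parentNode): h3
After 9 (firstChild): input

Answer: h3 > input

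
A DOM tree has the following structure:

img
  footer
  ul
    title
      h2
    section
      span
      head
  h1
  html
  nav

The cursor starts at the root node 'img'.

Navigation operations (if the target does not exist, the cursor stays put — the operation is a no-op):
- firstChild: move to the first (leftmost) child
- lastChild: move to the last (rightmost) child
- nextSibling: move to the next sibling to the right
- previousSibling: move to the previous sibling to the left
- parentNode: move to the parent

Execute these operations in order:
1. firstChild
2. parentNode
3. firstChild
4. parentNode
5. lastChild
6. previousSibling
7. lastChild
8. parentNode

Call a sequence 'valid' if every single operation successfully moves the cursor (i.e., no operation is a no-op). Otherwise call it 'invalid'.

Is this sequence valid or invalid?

After 1 (firstChild): footer
After 2 (parentNode): img
After 3 (firstChild): footer
After 4 (parentNode): img
After 5 (lastChild): nav
After 6 (previousSibling): html
After 7 (lastChild): html (no-op, stayed)
After 8 (parentNode): img

Answer: invalid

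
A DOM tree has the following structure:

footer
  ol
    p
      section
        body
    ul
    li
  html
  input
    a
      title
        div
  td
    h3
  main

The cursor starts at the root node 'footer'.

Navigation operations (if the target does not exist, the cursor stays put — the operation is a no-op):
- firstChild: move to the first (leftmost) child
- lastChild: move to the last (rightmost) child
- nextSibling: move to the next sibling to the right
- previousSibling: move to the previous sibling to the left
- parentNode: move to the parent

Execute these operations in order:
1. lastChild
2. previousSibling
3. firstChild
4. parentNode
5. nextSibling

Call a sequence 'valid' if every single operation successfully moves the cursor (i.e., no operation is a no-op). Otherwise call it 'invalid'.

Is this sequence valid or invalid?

After 1 (lastChild): main
After 2 (previousSibling): td
After 3 (firstChild): h3
After 4 (parentNode): td
After 5 (nextSibling): main

Answer: valid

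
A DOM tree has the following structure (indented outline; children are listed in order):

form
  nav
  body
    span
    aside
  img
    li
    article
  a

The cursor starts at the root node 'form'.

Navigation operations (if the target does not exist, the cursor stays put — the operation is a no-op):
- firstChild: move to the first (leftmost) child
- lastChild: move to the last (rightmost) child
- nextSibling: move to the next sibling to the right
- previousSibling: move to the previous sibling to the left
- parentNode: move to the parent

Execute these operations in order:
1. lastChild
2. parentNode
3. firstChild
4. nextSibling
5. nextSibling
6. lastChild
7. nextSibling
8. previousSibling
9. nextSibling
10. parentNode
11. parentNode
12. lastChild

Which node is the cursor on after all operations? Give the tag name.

After 1 (lastChild): a
After 2 (parentNode): form
After 3 (firstChild): nav
After 4 (nextSibling): body
After 5 (nextSibling): img
After 6 (lastChild): article
After 7 (nextSibling): article (no-op, stayed)
After 8 (previousSibling): li
After 9 (nextSibling): article
After 10 (parentNode): img
After 11 (parentNode): form
After 12 (lastChild): a

Answer: a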